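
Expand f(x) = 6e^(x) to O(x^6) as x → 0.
6 + 6*x + 3*x**2 + x**3 + x**4/4 + x**5/20 + O(x**6)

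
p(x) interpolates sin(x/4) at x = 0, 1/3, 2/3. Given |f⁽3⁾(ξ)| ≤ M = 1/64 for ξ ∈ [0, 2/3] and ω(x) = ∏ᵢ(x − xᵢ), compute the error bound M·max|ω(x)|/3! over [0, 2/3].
sqrt(3)/46656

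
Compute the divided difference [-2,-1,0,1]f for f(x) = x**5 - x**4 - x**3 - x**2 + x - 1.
6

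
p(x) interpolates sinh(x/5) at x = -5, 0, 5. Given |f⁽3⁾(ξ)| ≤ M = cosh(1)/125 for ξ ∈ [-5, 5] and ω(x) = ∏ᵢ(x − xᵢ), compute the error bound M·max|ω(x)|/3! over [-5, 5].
sqrt(3)*cosh(1)/27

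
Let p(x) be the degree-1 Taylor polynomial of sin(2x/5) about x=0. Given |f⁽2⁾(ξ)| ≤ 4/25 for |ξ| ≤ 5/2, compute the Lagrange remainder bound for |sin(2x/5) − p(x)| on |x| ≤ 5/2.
1/2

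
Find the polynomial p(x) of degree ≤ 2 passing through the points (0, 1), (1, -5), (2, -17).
-3*x**2 - 3*x + 1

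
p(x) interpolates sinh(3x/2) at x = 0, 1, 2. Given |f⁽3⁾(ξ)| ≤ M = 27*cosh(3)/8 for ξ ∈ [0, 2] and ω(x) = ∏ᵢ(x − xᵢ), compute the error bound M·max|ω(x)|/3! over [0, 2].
sqrt(3)*cosh(3)/8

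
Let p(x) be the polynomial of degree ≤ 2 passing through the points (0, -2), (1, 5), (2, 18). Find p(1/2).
3/4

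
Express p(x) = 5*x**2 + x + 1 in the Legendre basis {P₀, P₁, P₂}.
(8/3)P₀ + P₁ + (10/3)P₂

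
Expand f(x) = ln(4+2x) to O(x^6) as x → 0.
log(4) + x/2 - x**2/8 + x**3/24 - x**4/64 + x**5/160 + O(x**6)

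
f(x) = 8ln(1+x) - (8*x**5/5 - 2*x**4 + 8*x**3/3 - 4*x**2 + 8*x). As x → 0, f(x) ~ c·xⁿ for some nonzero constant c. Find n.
6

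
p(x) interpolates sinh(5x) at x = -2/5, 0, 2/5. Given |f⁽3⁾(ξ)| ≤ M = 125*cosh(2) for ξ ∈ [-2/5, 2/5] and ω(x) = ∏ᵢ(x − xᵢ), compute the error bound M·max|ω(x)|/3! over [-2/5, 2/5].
8*sqrt(3)*cosh(2)/27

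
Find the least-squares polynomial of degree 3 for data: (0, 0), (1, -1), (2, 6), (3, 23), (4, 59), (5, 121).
-3/14 + (-61/84)x + (-3/7)x² + (13/12)x³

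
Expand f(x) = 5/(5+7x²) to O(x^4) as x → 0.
1 - 7*x**2/5 + O(x**4)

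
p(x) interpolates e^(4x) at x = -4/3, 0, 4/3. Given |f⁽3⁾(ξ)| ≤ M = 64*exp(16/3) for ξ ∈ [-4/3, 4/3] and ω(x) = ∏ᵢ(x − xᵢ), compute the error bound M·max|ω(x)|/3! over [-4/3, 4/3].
4096*sqrt(3)*exp(16/3)/729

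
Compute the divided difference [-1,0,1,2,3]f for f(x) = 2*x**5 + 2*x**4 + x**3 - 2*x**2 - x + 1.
12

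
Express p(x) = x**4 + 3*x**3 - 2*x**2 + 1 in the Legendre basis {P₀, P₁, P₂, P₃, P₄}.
(8/15)P₀ + (9/5)P₁ + (-16/21)P₂ + (6/5)P₃ + (8/35)P₄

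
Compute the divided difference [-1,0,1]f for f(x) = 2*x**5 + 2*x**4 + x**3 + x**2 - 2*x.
3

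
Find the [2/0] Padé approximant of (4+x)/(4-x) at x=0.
x**2/8 + x/2 + 1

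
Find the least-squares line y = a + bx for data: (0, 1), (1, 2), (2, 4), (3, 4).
a = 11/10, b = 11/10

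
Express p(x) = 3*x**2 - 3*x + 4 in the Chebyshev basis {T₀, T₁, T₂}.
(11/2)T₀ + (-3)T₁ + (3/2)T₂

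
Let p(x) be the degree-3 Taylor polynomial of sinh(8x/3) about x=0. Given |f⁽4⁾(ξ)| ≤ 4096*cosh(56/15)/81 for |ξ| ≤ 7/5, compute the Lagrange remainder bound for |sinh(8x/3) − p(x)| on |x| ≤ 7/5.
1229312*cosh(56/15)/151875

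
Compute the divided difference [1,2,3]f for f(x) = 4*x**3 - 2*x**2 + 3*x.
22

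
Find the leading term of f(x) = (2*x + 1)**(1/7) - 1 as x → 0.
2*x/7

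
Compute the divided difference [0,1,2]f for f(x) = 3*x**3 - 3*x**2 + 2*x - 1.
6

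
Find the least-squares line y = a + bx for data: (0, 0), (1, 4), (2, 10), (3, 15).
a = -2/5, b = 51/10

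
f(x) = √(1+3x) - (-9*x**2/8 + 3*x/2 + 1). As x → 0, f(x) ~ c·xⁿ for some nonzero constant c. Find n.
3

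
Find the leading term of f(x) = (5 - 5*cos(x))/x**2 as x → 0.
5/2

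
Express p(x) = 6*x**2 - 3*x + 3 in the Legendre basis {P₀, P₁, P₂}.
(5)P₀ + (-3)P₁ + (4)P₂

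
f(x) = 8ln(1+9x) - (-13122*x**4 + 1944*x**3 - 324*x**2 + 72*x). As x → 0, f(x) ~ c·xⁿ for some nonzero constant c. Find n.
5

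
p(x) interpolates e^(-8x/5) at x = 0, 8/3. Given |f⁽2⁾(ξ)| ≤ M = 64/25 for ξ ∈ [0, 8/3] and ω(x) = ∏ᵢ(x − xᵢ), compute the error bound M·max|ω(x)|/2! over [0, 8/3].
512/225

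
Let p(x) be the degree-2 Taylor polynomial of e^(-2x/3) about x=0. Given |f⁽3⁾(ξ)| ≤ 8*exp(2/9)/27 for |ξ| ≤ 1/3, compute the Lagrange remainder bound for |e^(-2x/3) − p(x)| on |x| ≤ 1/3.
4*exp(2/9)/2187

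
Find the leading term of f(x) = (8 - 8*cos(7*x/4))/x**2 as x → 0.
49/4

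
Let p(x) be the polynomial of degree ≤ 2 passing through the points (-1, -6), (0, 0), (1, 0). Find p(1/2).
3/4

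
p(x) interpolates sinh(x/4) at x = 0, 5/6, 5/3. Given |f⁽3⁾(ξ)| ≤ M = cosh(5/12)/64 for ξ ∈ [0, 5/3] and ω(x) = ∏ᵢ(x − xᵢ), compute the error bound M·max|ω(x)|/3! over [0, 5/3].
125*sqrt(3)*cosh(5/12)/373248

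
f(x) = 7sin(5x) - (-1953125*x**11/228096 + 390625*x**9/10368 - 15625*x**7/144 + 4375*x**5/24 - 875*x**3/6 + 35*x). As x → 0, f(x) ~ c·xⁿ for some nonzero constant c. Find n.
13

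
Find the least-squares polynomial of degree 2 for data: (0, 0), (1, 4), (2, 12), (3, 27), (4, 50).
3/7 + (-39/70)x + (45/14)x²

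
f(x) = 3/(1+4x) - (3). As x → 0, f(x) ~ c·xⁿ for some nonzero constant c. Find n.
1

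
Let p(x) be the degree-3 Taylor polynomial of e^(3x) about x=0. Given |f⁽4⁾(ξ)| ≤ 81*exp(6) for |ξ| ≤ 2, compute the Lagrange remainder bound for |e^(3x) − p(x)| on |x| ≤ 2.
54*exp(6)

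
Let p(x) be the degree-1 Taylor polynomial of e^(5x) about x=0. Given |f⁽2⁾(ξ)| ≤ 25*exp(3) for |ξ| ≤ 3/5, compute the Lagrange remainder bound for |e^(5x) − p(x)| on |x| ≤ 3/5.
9*exp(3)/2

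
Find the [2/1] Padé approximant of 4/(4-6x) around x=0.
1/(1 - 3*x/2)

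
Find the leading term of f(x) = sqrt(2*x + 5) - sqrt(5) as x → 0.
sqrt(5)*x/5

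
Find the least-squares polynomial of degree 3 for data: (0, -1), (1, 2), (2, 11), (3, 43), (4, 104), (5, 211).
-115/126 + (1963/756)x + (-77/36)x² + (109/54)x³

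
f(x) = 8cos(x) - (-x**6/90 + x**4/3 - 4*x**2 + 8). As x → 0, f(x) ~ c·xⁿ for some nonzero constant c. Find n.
8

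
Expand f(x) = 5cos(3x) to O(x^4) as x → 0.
5 - 45*x**2/2 + O(x**4)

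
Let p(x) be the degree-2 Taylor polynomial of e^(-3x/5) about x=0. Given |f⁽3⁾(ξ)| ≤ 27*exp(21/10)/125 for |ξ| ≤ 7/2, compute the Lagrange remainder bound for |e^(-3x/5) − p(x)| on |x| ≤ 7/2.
3087*exp(21/10)/2000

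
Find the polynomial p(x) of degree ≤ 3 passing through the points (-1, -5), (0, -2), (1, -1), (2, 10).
2*x**3 - x**2 - 2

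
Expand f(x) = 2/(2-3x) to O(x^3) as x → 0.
1 + 3*x/2 + 9*x**2/4 + O(x**3)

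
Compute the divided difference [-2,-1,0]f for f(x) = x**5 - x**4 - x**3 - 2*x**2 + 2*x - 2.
-21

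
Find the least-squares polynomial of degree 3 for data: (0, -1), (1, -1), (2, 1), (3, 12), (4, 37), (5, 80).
-8/9 + (-41/189)x + (-281/252)x² + (95/108)x³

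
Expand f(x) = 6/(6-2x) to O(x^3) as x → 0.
1 + x/3 + x**2/9 + O(x**3)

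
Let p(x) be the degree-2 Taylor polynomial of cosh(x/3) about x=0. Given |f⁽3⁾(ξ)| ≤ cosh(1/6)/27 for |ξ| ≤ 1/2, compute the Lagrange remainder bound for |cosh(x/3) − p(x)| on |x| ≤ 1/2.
cosh(1/6)/1296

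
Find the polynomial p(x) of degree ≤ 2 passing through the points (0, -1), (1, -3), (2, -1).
2*x**2 - 4*x - 1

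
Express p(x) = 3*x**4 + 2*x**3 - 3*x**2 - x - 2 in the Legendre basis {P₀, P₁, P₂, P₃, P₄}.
(-12/5)P₀ + (1/5)P₁ + (-2/7)P₂ + (4/5)P₃ + (24/35)P₄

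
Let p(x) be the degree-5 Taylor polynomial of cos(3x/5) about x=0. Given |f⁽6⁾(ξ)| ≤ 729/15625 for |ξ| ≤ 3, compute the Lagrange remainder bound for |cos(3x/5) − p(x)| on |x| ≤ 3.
59049/1250000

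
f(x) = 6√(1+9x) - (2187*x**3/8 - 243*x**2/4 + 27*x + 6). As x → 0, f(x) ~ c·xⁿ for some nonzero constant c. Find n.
4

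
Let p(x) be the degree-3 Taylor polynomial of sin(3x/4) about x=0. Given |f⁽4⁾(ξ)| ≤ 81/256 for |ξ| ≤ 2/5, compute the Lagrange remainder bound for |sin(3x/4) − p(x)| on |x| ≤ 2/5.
27/80000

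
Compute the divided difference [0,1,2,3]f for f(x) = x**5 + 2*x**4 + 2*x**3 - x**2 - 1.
39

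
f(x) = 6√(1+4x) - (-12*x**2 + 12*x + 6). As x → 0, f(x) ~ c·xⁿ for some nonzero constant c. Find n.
3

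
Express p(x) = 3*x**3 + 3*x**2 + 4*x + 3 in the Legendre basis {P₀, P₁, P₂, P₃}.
(4)P₀ + (29/5)P₁ + (2)P₂ + (6/5)P₃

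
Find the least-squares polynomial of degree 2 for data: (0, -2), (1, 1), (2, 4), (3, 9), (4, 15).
-13/7 + (67/35)x + (4/7)x²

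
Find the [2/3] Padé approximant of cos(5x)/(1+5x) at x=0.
(1 - 125*x**2/12)/(125*x**3/12 + 25*x**2/12 + 5*x + 1)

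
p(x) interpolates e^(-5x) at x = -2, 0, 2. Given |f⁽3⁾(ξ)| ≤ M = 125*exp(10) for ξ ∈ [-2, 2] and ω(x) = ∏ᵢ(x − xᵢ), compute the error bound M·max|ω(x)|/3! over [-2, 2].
1000*sqrt(3)*exp(10)/27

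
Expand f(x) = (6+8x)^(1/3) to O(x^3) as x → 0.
6**(1/3) + 4*6**(1/3)*x/9 - 16*6**(1/3)*x**2/81 + O(x**3)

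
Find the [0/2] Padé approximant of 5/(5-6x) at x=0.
1/(1 - 6*x/5)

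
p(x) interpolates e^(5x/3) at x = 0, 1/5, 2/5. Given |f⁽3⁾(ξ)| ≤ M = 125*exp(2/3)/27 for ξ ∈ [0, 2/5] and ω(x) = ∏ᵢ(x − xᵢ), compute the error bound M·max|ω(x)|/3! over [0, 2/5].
sqrt(3)*exp(2/3)/729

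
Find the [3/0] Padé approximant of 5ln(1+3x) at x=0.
15*x*(6*x**2 - 3*x + 2)/2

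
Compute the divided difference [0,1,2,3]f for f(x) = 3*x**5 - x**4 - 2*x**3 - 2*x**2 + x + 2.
67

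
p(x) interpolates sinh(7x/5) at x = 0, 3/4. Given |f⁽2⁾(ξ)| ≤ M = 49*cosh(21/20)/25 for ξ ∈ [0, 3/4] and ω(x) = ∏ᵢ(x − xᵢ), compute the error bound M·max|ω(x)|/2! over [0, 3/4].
441*cosh(21/20)/3200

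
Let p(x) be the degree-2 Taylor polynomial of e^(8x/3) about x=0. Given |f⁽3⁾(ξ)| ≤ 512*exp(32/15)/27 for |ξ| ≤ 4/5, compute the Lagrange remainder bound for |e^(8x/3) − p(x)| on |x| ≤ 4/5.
16384*exp(32/15)/10125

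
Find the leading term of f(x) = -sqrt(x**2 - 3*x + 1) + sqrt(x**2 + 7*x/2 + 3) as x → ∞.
13/4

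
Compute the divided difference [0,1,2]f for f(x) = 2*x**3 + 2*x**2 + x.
8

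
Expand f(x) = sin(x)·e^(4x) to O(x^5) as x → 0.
x + 4*x**2 + 47*x**3/6 + 10*x**4 + O(x**5)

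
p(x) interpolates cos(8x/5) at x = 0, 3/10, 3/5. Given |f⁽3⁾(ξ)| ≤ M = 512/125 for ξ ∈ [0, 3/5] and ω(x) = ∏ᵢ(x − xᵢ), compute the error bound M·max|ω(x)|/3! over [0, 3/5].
64*sqrt(3)/15625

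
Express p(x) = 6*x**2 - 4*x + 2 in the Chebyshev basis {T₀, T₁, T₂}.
(5)T₀ + (-4)T₁ + (3)T₂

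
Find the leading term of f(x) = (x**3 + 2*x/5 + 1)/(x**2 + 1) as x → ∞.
x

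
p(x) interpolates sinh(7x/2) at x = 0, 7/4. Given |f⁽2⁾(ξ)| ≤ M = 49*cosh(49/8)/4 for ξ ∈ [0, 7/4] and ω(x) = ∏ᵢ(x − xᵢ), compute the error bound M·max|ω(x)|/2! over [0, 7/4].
2401*cosh(49/8)/512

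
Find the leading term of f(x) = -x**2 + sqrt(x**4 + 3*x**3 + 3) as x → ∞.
3*x/2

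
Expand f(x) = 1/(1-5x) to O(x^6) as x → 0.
1 + 5*x + 25*x**2 + 125*x**3 + 625*x**4 + 3125*x**5 + O(x**6)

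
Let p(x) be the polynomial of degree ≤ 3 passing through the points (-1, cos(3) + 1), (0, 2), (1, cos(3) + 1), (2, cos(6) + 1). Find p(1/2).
cos(3)/2 - cos(6)/16 + 25/16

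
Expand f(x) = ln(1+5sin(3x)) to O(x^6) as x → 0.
15*x - 225*x**2/2 + 2205*x**3/2 - 49275*x**4/4 + 1174581*x**5/8 + O(x**6)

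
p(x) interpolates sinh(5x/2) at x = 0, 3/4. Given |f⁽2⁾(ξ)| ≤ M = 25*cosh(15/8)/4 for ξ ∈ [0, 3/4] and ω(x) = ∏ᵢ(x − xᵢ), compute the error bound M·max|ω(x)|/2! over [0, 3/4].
225*cosh(15/8)/512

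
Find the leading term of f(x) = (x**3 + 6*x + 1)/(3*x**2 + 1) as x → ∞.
x/3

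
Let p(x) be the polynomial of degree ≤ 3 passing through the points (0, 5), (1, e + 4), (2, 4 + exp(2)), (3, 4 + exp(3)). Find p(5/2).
-5*e/16 + 65/16 + 5*exp(3)/16 + 15*exp(2)/16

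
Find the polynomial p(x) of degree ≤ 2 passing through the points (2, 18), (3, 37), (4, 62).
3*x**2 + 4*x - 2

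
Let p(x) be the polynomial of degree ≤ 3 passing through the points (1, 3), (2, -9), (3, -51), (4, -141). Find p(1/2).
27/8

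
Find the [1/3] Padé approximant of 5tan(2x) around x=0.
10*x/(1 - 4*x**2/3)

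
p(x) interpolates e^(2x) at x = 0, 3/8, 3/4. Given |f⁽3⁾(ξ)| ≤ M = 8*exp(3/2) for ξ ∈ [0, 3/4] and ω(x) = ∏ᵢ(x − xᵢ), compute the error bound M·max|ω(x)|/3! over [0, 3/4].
sqrt(3)*exp(3/2)/64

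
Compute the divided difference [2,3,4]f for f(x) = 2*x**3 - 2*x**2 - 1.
16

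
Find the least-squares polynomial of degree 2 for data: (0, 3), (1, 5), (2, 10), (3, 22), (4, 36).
106/35 + (-39/70)x + (31/14)x²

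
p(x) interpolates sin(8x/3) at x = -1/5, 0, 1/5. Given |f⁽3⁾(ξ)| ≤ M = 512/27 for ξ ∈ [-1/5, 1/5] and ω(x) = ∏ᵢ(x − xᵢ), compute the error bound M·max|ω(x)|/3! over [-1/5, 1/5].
512*sqrt(3)/91125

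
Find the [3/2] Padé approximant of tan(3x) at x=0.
(-9*x**3/5 + 3*x)/(1 - 18*x**2/5)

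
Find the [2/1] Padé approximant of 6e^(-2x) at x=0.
(4*x**2 - 8*x + 6)/(2*x/3 + 1)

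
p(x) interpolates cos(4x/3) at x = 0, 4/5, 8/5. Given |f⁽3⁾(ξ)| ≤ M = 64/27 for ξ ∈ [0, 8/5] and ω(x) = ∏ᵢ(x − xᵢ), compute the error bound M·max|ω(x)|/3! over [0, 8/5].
4096*sqrt(3)/91125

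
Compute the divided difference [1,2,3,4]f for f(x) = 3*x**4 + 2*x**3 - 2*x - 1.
32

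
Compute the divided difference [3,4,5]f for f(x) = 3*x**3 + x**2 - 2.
37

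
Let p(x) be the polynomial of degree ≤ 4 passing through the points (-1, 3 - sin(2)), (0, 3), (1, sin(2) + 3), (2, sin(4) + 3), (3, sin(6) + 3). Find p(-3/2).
35*sin(6)/128 + 63*sin(2)/128 - 45*sin(4)/32 + 3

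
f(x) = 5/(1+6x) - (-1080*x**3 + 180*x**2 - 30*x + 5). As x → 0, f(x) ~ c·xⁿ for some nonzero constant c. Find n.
4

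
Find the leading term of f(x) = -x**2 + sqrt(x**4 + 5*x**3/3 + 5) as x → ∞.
5*x/6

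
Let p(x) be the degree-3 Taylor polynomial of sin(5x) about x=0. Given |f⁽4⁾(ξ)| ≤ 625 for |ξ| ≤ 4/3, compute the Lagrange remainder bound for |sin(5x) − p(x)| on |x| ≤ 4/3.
20000/243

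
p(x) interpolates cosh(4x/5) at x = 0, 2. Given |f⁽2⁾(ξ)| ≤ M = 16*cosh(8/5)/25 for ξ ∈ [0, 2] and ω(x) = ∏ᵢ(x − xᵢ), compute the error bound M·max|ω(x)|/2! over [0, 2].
8*cosh(8/5)/25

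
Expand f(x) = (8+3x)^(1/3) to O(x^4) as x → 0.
2 + x/4 - x**2/32 + 5*x**3/768 + O(x**4)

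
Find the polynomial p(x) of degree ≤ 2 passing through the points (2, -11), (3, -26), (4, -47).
1 - 3*x**2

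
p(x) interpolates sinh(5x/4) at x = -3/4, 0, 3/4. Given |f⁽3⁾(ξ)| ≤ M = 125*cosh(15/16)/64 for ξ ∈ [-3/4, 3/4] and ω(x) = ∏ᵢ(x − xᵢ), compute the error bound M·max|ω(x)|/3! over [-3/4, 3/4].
125*sqrt(3)*cosh(15/16)/4096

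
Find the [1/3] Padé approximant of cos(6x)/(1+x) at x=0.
(1 - 15*x)/(-252*x**3 + 3*x**2 - 14*x + 1)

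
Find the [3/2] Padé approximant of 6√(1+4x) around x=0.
(12*x**3 + 54*x**2 + 36*x + 6)/(3*x**2 + 4*x + 1)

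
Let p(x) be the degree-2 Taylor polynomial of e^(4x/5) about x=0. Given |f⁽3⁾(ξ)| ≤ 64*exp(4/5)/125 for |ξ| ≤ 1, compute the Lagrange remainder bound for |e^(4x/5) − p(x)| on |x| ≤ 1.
32*exp(4/5)/375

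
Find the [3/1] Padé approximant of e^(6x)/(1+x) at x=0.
(126*x**3/23 + 144*x**2/23 + 84*x/23 + 1)/(1 - 31*x/23)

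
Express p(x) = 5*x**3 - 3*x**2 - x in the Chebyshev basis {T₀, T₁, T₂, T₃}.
(-3/2)T₀ + (11/4)T₁ + (-3/2)T₂ + (5/4)T₃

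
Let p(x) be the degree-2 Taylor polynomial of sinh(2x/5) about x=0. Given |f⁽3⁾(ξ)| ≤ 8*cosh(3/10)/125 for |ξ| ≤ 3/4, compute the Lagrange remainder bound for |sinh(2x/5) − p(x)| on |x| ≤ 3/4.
9*cosh(3/10)/2000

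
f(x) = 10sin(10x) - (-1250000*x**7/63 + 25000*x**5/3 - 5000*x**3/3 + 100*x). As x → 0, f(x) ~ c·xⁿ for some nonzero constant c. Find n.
9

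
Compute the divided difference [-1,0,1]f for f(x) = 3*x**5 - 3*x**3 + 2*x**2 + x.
2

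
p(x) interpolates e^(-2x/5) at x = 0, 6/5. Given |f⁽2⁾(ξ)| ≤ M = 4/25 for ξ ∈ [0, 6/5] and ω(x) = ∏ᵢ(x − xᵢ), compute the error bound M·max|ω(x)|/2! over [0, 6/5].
18/625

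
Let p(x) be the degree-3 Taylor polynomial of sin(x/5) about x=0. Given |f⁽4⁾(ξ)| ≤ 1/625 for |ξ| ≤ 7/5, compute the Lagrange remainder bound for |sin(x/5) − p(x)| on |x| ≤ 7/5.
2401/9375000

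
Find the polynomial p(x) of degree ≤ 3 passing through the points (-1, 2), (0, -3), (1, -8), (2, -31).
-3*x**3 - 2*x - 3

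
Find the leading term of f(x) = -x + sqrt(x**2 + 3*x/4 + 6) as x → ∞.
3/8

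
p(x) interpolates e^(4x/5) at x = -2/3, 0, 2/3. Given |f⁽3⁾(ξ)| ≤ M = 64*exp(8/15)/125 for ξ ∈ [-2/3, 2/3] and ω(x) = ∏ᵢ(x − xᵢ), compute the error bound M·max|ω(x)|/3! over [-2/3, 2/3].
512*sqrt(3)*exp(8/15)/91125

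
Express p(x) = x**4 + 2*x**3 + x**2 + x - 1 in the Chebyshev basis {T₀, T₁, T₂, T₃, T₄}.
(-1/8)T₀ + (5/2)T₁ + T₂ + (1/2)T₃ + (1/8)T₄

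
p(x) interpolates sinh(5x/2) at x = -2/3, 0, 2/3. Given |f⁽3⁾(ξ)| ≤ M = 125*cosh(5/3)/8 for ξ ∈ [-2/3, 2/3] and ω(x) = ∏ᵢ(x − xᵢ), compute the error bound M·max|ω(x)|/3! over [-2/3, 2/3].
125*sqrt(3)*cosh(5/3)/729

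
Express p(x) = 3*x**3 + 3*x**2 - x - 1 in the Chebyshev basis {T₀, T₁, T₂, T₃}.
(1/2)T₀ + (5/4)T₁ + (3/2)T₂ + (3/4)T₃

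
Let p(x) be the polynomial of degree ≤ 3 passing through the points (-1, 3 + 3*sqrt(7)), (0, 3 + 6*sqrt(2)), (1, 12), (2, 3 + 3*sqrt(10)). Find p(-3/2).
-105*sqrt(2)/8 - 15*sqrt(10)/16 + 237/16 + 105*sqrt(7)/16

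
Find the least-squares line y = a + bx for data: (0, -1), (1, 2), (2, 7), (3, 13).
a = -9/5, b = 47/10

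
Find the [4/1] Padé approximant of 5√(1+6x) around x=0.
(243*x**4/8 - 27*x**3 + 81*x**2/2 + 36*x + 5)/(21*x/5 + 1)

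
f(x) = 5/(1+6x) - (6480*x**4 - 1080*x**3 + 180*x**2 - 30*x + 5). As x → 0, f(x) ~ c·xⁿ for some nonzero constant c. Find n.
5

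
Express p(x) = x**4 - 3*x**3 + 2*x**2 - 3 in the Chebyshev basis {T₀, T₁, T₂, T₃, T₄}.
(-13/8)T₀ + (-9/4)T₁ + (3/2)T₂ + (-3/4)T₃ + (1/8)T₄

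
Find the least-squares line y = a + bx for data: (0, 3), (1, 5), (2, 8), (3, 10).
a = 29/10, b = 12/5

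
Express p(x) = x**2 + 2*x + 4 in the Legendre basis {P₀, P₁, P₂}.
(13/3)P₀ + (2)P₁ + (2/3)P₂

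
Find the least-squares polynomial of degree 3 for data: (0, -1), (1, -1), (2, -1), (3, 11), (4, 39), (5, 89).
-47/63 + (-41/189)x + (-253/126)x² + (61/54)x³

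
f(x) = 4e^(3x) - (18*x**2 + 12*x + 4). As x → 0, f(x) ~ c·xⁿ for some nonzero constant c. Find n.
3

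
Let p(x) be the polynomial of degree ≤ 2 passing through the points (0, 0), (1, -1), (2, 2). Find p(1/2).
-1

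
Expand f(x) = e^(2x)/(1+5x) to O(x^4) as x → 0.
1 - 3*x + 17*x**2 - 251*x**3/3 + O(x**4)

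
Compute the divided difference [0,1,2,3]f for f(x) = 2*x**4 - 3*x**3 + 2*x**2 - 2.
9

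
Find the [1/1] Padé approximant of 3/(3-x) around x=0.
1/(1 - x/3)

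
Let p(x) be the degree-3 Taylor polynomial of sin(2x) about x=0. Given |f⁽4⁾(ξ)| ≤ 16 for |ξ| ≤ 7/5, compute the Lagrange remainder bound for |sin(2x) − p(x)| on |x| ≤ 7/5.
4802/1875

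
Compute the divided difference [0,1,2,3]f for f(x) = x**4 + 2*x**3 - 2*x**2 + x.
8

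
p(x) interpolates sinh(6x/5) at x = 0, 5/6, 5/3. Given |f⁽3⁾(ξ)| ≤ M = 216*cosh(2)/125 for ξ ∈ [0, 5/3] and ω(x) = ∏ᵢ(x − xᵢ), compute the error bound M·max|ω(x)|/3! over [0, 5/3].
sqrt(3)*cosh(2)/27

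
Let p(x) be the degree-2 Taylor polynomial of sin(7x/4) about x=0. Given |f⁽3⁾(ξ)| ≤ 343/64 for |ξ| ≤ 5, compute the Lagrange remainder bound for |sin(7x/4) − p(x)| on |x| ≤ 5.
42875/384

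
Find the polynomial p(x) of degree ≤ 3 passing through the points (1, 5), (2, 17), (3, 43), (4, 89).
x**3 + x**2 + 2*x + 1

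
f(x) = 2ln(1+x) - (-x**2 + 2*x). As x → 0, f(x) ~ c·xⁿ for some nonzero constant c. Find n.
3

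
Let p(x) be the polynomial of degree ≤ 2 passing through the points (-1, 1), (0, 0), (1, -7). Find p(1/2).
-11/4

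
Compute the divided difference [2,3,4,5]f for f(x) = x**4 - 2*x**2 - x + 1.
14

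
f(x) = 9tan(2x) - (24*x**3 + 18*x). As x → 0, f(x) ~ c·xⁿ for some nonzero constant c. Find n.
5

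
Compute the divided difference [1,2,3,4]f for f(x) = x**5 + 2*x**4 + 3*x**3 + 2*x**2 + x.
88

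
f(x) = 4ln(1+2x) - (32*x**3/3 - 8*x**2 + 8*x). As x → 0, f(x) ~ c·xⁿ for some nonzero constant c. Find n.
4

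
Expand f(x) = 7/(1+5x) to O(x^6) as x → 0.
7 - 35*x + 175*x**2 - 875*x**3 + 4375*x**4 - 21875*x**5 + O(x**6)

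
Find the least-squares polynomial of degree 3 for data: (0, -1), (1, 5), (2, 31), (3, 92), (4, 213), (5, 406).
-62/63 + (529/189)x + (55/252)x² + (335/108)x³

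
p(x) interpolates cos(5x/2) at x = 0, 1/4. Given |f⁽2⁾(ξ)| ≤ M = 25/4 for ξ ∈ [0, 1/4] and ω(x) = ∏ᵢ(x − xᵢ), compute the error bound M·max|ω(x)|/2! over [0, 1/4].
25/512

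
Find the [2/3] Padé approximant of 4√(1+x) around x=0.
(7*x**2/4 + 28*x/5 + 4)/(-x**3/160 + 9*x**2/80 + 9*x/10 + 1)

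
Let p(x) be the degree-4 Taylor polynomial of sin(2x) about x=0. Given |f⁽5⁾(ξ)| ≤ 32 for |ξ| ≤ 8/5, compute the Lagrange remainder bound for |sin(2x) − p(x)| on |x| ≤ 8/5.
131072/46875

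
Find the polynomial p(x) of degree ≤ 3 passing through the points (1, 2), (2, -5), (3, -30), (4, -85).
-2*x**3 + 3*x**2 - 2*x + 3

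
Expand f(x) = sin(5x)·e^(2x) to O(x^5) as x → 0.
5*x + 10*x**2 - 65*x**3/6 - 35*x**4 + O(x**5)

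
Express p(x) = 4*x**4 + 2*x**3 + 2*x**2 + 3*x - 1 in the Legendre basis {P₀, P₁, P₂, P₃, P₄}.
(7/15)P₀ + (21/5)P₁ + (76/21)P₂ + (4/5)P₃ + (32/35)P₄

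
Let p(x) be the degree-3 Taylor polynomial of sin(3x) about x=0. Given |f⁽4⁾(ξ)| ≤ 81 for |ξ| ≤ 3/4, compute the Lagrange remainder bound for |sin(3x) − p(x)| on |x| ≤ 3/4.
2187/2048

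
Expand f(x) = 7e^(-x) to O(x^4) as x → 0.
7 - 7*x + 7*x**2/2 - 7*x**3/6 + O(x**4)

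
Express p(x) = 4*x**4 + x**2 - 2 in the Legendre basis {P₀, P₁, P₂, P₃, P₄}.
(-13/15)P₀ + (62/21)P₂ + (32/35)P₄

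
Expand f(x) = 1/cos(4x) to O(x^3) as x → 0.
1 + 8*x**2 + O(x**3)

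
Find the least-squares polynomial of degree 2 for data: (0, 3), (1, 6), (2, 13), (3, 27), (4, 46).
111/35 + (-31/70)x + (39/14)x²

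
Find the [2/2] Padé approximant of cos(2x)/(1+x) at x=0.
(-4*x**2/3 - x/3 + 1)/(x**2/3 + 2*x/3 + 1)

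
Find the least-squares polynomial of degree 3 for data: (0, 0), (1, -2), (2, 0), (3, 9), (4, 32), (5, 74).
-2/21 + (-11/9)x + (-26/21)x² + (8/9)x³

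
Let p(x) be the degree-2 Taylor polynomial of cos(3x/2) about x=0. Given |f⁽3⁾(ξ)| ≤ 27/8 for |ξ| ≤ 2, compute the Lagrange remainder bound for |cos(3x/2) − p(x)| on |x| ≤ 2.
9/2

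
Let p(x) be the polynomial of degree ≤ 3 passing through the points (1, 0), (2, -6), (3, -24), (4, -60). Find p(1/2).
3/8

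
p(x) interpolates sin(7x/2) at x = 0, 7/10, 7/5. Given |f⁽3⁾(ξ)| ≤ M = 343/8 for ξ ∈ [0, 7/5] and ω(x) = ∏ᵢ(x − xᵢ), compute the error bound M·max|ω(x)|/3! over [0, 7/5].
117649*sqrt(3)/216000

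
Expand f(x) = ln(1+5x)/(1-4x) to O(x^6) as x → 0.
5*x + 15*x**2/2 + 215*x**3/3 + 1565*x**4/12 + 3440*x**5/3 + O(x**6)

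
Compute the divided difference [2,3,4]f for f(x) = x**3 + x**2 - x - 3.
10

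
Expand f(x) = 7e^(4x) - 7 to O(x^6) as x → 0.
28*x + 56*x**2 + 224*x**3/3 + 224*x**4/3 + 896*x**5/15 + O(x**6)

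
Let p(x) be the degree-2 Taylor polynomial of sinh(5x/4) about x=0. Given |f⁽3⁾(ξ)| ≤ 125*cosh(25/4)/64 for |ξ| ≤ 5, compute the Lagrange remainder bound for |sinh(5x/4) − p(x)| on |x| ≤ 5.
15625*cosh(25/4)/384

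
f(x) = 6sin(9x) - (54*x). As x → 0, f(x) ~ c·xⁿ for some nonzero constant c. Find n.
3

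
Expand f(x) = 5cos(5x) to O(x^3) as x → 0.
5 - 125*x**2/2 + O(x**3)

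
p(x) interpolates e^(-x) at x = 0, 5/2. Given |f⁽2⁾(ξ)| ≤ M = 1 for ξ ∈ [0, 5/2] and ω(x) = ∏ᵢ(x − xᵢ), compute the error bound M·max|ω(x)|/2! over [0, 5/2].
25/32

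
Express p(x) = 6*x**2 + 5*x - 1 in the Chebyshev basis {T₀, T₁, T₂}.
(2)T₀ + (5)T₁ + (3)T₂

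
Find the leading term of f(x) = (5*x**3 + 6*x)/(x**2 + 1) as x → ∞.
5*x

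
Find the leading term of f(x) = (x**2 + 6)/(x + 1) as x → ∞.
x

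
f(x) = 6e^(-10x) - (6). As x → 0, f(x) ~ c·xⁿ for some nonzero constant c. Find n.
1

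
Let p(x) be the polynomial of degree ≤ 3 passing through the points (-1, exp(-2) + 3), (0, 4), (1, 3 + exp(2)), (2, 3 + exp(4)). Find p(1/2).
(-1 + (-exp(4) + 57 + 9*exp(2))*exp(2))*exp(-2)/16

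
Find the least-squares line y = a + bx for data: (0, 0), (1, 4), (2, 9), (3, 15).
a = -1/2, b = 5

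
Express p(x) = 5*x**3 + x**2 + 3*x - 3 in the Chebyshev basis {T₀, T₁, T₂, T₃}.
(-5/2)T₀ + (27/4)T₁ + (1/2)T₂ + (5/4)T₃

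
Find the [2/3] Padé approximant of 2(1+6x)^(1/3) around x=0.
(28*x**2 + 16*x + 2)/(-4*x**3/3 + 6*x**2 + 6*x + 1)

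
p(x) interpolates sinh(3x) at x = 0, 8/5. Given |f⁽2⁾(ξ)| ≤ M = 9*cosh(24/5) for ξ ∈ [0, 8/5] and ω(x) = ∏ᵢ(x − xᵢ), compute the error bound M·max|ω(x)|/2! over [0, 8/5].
72*cosh(24/5)/25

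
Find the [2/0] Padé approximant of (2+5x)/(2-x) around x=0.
3*x**2/2 + 3*x + 1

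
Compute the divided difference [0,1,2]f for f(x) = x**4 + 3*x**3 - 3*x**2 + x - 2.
13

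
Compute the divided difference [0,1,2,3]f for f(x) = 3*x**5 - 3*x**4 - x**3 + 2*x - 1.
56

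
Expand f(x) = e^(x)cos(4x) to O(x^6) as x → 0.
1 + x - 15*x**2/2 - 47*x**3/6 + 161*x**4/24 + 1121*x**5/120 + O(x**6)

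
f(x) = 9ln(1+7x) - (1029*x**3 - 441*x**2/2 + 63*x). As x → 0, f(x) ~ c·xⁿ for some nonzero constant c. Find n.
4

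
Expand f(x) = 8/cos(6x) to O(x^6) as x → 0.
8 + 144*x**2 + 2160*x**4 + O(x**6)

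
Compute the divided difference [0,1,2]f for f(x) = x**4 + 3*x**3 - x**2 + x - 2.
15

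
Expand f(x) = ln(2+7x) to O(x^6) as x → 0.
log(2) + 7*x/2 - 49*x**2/8 + 343*x**3/24 - 2401*x**4/64 + 16807*x**5/160 + O(x**6)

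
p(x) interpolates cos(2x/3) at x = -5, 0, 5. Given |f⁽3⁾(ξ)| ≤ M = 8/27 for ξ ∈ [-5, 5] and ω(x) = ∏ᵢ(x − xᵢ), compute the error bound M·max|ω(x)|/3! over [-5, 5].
1000*sqrt(3)/729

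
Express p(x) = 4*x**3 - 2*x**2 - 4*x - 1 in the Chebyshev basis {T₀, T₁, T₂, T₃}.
(-2)T₀ - T₁ - T₂ + T₃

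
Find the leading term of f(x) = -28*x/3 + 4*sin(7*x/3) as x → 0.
-686*x**3/81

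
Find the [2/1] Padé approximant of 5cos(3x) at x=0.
5 - 45*x**2/2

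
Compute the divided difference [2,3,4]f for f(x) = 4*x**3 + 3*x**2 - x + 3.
39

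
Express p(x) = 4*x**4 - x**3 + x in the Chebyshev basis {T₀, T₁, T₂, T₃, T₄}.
(3/2)T₀ + (1/4)T₁ + (2)T₂ + (-1/4)T₃ + (1/2)T₄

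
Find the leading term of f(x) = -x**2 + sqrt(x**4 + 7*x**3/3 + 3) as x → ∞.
7*x/6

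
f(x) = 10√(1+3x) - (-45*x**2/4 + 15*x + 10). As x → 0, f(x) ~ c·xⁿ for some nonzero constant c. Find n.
3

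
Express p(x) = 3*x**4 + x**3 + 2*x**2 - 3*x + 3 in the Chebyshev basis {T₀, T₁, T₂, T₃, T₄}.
(41/8)T₀ + (-9/4)T₁ + (5/2)T₂ + (1/4)T₃ + (3/8)T₄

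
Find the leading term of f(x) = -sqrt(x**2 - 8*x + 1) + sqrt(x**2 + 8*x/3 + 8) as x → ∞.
16/3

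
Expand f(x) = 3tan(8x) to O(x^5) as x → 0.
24*x + 512*x**3 + O(x**5)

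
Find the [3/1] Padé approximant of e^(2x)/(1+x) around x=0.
(1 - 2*x**3/3)/(1 - x)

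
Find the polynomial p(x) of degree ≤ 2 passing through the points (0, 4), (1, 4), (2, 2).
-x**2 + x + 4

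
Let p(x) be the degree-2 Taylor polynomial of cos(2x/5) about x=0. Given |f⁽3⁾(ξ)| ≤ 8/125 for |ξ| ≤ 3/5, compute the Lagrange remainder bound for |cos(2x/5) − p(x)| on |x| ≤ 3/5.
36/15625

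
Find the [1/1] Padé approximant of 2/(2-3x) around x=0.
1/(1 - 3*x/2)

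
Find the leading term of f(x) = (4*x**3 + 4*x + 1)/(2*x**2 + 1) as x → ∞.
2*x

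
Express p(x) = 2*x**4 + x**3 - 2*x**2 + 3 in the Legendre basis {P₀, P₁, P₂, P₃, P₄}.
(41/15)P₀ + (3/5)P₁ + (-4/21)P₂ + (2/5)P₃ + (16/35)P₄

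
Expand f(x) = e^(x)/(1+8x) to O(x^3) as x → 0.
1 - 7*x + 113*x**2/2 + O(x**3)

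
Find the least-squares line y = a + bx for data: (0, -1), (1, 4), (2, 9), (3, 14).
a = -1, b = 5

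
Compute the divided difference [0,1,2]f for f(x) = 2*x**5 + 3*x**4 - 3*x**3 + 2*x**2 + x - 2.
44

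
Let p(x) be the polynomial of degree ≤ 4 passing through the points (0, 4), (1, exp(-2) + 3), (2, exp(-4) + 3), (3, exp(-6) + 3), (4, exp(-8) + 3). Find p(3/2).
(-20*exp(2) + 3 + 90*exp(4) + 60*exp(6) + 379*exp(8))*exp(-8)/128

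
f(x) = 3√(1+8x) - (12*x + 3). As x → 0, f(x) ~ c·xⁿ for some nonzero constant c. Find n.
2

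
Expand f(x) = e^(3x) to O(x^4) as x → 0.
1 + 3*x + 9*x**2/2 + 9*x**3/2 + O(x**4)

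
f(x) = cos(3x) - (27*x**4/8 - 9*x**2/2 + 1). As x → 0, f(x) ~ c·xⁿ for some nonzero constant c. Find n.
6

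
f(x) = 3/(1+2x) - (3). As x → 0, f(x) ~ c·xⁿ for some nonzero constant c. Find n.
1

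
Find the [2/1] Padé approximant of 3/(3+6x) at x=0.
1/(2*x + 1)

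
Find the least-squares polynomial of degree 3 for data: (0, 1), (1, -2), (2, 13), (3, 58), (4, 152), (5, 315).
29/42 + (-857/252)x + (-101/84)x² + (26/9)x³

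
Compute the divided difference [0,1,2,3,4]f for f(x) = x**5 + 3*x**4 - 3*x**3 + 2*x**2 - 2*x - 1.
13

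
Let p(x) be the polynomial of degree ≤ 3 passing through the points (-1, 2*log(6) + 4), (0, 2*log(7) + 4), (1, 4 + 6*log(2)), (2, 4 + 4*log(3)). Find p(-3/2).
log(110592*2**(1/4)*3**(1/8)*7**(5/8)/16807) + 4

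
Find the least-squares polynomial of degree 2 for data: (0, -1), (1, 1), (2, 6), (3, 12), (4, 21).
-37/35 + (17/14)x + (15/14)x²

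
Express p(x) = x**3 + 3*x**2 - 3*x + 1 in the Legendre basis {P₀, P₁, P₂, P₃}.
(2)P₀ + (-12/5)P₁ + (2)P₂ + (2/5)P₃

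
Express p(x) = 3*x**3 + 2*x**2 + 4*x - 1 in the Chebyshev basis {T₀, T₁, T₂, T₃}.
(25/4)T₁ + T₂ + (3/4)T₃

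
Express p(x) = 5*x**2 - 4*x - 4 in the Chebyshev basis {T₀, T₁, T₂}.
(-3/2)T₀ + (-4)T₁ + (5/2)T₂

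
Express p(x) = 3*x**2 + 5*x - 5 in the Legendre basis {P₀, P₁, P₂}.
(-4)P₀ + (5)P₁ + (2)P₂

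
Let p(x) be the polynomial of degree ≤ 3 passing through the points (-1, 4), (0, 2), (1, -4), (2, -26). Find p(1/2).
1/4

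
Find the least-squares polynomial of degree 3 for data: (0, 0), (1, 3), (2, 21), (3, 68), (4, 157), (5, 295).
29/126 + (-1835/756)x + (47/18)x² + (209/108)x³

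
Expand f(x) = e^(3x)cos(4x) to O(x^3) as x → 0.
1 + 3*x - 7*x**2/2 + O(x**3)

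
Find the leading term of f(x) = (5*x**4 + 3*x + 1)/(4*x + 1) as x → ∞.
5*x**3/4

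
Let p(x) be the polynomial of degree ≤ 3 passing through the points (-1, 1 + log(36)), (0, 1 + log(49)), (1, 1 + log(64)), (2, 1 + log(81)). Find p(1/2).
1 + log(56*2**(1/4)*3**(5/8)*7**(1/8)/3)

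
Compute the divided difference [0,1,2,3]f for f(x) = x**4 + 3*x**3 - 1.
9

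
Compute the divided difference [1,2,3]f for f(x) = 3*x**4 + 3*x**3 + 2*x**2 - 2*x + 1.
95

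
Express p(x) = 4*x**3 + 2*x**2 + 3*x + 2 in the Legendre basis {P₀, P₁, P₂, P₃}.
(8/3)P₀ + (27/5)P₁ + (4/3)P₂ + (8/5)P₃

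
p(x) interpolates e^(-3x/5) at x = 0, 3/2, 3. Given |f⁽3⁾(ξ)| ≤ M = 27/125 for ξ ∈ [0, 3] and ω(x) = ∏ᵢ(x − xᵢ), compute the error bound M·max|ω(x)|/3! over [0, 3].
27*sqrt(3)/1000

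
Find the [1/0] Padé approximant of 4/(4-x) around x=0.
x/4 + 1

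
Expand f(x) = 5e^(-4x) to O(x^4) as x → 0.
5 - 20*x + 40*x**2 - 160*x**3/3 + O(x**4)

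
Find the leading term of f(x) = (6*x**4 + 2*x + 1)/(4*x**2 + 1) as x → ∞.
3*x**2/2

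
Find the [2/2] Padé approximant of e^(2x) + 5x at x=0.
(-17*x**2/24 + 53*x/8 + 1)/(-x**2/12 - 3*x/8 + 1)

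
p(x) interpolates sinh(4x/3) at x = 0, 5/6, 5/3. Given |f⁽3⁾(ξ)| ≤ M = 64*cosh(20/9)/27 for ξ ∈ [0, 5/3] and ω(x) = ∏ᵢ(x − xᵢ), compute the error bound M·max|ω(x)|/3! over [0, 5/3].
1000*sqrt(3)*cosh(20/9)/19683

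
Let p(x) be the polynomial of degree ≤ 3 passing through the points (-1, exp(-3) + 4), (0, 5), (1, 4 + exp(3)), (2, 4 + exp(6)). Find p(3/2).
(1 + (59 + 15*exp(3) + 5*exp(6))*exp(3))*exp(-3)/16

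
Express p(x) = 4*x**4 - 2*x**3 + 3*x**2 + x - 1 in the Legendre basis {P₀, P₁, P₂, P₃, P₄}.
(4/5)P₀ + (-1/5)P₁ + (30/7)P₂ + (-4/5)P₃ + (32/35)P₄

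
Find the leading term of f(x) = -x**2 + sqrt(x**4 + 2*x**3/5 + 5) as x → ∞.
x/5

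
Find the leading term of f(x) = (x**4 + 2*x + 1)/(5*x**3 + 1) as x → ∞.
x/5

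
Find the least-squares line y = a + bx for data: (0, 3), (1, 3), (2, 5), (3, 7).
a = 12/5, b = 7/5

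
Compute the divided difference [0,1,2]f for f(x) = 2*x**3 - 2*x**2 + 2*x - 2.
4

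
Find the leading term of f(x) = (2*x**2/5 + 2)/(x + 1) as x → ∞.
2*x/5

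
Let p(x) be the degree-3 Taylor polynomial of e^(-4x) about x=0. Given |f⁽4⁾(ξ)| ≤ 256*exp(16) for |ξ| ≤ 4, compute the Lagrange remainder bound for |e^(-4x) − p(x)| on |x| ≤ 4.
8192*exp(16)/3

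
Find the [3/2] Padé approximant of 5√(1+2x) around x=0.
(5*x**3/4 + 45*x**2/4 + 15*x + 5)/(3*x**2/4 + 2*x + 1)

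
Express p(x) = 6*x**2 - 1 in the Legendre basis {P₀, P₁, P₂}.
P₀ + (4)P₂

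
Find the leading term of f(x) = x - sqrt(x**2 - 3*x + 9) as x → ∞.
3/2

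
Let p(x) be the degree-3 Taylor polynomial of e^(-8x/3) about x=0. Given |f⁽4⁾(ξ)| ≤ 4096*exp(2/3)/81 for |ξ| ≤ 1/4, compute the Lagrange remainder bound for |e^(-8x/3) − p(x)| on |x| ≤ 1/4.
2*exp(2/3)/243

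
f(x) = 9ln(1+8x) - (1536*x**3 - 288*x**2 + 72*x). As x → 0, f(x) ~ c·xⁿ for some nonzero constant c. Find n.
4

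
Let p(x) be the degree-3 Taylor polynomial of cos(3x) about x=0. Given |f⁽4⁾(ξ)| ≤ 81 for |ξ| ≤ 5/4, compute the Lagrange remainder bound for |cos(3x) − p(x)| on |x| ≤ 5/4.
16875/2048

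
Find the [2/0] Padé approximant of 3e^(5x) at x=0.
75*x**2/2 + 15*x + 3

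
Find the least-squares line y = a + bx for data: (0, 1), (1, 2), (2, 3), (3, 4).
a = 1, b = 1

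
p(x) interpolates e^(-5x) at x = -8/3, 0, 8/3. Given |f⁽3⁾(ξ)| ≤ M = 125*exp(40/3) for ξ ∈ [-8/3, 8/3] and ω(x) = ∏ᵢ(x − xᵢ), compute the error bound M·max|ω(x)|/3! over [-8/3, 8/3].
64000*sqrt(3)*exp(40/3)/729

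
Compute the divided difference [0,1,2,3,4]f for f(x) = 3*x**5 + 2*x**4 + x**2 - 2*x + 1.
32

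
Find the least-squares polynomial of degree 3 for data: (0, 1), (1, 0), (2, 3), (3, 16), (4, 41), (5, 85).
1 + (-25/14)x + (-1/28)x² + (3/4)x³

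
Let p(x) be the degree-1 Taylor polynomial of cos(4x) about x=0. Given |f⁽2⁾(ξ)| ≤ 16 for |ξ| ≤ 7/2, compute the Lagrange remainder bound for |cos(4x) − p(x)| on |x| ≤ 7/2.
98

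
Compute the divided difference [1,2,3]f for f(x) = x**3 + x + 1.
6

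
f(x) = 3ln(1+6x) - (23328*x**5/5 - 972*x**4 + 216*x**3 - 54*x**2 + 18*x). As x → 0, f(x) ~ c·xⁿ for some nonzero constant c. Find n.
6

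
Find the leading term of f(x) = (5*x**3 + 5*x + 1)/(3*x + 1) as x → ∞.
5*x**2/3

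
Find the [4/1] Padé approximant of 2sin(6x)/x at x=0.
648*x**4/5 - 72*x**2 + 12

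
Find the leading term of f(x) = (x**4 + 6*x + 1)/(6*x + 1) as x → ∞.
x**3/6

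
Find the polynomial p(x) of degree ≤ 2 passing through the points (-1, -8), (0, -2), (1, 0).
-2*x**2 + 4*x - 2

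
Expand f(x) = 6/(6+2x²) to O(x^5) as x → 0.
1 - x**2/3 + x**4/9 + O(x**5)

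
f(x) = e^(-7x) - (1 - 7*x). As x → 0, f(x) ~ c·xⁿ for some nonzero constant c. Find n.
2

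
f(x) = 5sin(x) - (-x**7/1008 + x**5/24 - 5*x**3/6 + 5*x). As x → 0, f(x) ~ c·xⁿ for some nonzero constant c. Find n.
9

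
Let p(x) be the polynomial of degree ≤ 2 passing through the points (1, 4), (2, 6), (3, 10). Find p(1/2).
15/4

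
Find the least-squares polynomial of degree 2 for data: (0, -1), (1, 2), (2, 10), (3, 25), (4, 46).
-6/7 + (-41/70)x + (43/14)x²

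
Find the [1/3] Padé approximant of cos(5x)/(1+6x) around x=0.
(1 - 125*x/72)/(7675*x**3/144 + 25*x**2/12 + 307*x/72 + 1)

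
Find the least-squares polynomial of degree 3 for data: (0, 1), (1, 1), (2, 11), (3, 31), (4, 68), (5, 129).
13/18 + (-79/108)x + (19/18)x² + (91/108)x³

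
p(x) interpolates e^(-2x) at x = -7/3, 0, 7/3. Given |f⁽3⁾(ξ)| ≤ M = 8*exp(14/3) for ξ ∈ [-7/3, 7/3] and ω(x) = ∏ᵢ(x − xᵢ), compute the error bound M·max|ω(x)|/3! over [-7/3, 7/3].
2744*sqrt(3)*exp(14/3)/729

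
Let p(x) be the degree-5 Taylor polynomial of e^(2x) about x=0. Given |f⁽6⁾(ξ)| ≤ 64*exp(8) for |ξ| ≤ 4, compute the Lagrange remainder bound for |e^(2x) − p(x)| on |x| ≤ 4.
16384*exp(8)/45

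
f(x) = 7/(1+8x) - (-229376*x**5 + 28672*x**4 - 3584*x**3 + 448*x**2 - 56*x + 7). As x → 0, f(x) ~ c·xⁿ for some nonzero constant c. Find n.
6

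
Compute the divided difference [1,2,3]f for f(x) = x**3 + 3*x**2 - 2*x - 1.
9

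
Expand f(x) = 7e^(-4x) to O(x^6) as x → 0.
7 - 28*x + 56*x**2 - 224*x**3/3 + 224*x**4/3 - 896*x**5/15 + O(x**6)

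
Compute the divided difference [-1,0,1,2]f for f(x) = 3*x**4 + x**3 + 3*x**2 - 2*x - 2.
7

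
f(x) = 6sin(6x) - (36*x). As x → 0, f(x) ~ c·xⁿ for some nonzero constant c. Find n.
3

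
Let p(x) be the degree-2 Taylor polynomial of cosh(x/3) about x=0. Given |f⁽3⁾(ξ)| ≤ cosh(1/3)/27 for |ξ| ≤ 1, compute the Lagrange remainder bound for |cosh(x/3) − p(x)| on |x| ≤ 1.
cosh(1/3)/162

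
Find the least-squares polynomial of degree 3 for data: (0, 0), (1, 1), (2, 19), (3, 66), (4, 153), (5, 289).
13/126 + (-3607/756)x + (451/126)x² + (193/108)x³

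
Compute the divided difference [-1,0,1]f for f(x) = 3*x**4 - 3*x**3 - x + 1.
3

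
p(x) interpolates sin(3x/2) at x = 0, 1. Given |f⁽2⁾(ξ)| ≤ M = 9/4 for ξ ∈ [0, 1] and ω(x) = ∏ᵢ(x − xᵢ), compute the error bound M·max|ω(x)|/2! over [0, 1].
9/32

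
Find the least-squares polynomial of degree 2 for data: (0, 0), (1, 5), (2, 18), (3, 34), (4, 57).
-8/35 + (221/70)x + (39/14)x²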